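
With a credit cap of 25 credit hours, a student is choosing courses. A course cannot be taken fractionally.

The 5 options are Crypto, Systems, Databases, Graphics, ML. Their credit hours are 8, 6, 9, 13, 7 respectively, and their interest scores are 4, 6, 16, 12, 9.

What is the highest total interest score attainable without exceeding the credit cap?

Treat it as a binary knapsack problem.
Systems + Databases + ML: credit hours 6 + 9 + 7 = 22 ≤ 25, interest score 6 + 16 + 9 = 31.
Databases + Graphics: credit hours 9 + 13 = 22 ≤ 25, interest score 16 + 12 = 28.
Crypto + Databases + ML: credit hours 8 + 9 + 7 = 24 ≤ 25, interest score 4 + 16 + 9 = 29.
Best is Systems, Databases, and ML with total interest score 31.

31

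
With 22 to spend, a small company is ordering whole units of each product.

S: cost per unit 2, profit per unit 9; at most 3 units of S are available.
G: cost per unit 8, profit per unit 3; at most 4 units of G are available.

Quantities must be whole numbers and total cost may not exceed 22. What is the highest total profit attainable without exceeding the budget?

S has the best ratio (9/2); taking only S gives at most 3×9 = 27 (stopped by the supply cap of 3).
Mixing does better — 3×S and 2×G: cost 22 ≤ 22, profit 3·9 + 2·3 = 33.

33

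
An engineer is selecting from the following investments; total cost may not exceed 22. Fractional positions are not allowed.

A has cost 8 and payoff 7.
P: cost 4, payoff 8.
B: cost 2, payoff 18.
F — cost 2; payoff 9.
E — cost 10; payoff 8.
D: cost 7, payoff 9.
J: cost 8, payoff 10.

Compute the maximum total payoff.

P + B + F + J: cost 4 + 2 + 2 + 8 = 16 ≤ 22, payoff 8 + 18 + 9 + 10 = 45.
B + F + D + J: cost 2 + 2 + 7 + 8 = 19 ≤ 22, payoff 18 + 9 + 9 + 10 = 46.
P + B + D + J: cost 4 + 2 + 7 + 8 = 21 ≤ 22, payoff 8 + 18 + 9 + 10 = 45.
Best is B, F, D, and J with total payoff 46.

46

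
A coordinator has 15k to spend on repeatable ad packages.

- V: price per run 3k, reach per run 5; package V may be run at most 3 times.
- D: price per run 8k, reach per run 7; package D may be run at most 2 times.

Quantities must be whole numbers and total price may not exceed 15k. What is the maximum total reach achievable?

This is a bounded integer knapsack.
V has the best ratio (5/3); taking only V gives at most 3×5 = 15 (stopped by the supply cap of 3).
Mixing does better — 2×V and 1×D: price 14 ≤ 15, reach 2·5 + 1·7 = 17.

17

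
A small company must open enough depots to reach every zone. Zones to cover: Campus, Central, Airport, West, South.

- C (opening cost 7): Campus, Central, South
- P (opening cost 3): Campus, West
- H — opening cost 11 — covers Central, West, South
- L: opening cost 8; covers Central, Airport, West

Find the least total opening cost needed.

The greedy cost-per-new-zone heuristic would pick P, C, and L for 18, but a cheaper cover exists.
Choose C and L: together they cover Campus, Central, Airport, West, South — every zone.
Total opening cost: 7 + 8 = 15.
No cover costs less than 15.

15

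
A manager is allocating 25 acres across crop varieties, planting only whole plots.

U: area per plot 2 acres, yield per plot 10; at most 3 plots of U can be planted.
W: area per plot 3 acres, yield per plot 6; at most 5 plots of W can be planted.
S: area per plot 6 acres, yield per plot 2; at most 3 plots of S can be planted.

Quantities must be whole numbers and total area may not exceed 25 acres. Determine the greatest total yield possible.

60

U has the best ratio (10/2); taking only U gives at most 3×10 = 30 (stopped by the supply cap of 3).
Mixing does better — 3×U and 5×W: area 21 ≤ 25, yield 3·10 + 5·6 = 60.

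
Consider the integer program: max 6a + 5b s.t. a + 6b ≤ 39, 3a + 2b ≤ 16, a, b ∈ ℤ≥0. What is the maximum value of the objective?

37

Relaxing integrality, the LP optimum is 38.31 at (a,b) = (1.12, 6.31), which is not an integer point.
(a,b)=(2,5): 1·2+6·5=32≤39, 3·2+2·5=16≤16, objective 37.
(a,b)=(1,6): 1·1+6·6=37≤39, 3·1+2·6=15≤16, objective 36.
(a,b)=(2,4): 1·2+6·4=26≤39, 3·2+2·4=14≤16, objective 32.
(a,b)=(1,5): 1·1+6·5=31≤39, 3·1+2·5=13≤16, objective 31.
Maximum is 37 at (a,b)=(2,5).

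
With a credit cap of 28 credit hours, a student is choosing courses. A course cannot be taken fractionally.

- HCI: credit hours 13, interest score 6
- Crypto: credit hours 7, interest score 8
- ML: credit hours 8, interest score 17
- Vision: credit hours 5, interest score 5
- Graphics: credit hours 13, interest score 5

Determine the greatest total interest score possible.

31

This is an integer program with binary decision variables.
Crypto + ML + Vision: credit hours 7 + 8 + 5 = 20 ≤ 28, interest score 8 + 17 + 5 = 30.
HCI + Crypto + ML: credit hours 13 + 7 + 8 = 28 ≤ 28, interest score 6 + 8 + 17 = 31.
Crypto + ML + Graphics: credit hours 7 + 8 + 13 = 28 ≤ 28, interest score 8 + 17 + 5 = 30.
Best is HCI, Crypto, and ML with total interest score 31.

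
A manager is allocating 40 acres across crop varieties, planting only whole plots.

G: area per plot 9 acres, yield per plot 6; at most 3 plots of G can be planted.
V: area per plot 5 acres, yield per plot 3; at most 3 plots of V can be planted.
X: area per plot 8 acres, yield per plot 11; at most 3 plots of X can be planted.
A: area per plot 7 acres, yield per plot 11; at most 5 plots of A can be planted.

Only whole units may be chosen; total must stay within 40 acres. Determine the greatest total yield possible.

58

This is a bounded integer knapsack.
5×A: area 35 ≤ 40, yield 5·11 = 55.
1×V and 5×A: area 40 ≤ 40, yield 1·3 + 5·11 = 58.
Best is 58.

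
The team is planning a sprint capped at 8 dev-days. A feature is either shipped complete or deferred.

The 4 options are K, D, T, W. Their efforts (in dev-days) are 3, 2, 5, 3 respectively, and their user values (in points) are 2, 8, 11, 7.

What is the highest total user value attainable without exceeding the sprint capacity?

Take D and T: effort 2 + 5 = 7 ≤ 8, user value 8 + 11 = 19.
No other feasible combination does better.

19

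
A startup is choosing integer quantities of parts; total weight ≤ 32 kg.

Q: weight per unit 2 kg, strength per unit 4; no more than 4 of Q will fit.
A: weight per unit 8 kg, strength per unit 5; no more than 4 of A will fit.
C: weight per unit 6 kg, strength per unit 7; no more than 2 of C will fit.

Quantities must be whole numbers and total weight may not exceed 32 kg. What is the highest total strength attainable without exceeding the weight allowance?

35

This is a bounded integer knapsack.
4×Q, 1×A, and 2×C: weight 28 ≤ 32, strength 4·4 + 1·5 + 2·7 = 35.
4×Q, 2×A, and 1×C: weight 30 ≤ 32, strength 4·4 + 2·5 + 1·7 = 33.
Best is 35.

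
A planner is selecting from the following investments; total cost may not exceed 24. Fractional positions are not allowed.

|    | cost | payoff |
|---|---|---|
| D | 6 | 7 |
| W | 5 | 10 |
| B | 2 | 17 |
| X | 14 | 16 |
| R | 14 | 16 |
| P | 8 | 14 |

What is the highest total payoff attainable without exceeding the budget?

Allowing fractional choices, the relaxed optimum would be about 51.4, but investments are indivisible.
D + W + B + P: cost 6 + 5 + 2 + 8 = 21 ≤ 24, payoff 7 + 10 + 17 + 14 = 48.
B + R + P: cost 2 + 14 + 8 = 24 ≤ 24, payoff 17 + 16 + 14 = 47.
B + X + P: cost 2 + 14 + 8 = 24 ≤ 24, payoff 17 + 16 + 14 = 47.
Best is D, W, B, and P with total payoff 48.

48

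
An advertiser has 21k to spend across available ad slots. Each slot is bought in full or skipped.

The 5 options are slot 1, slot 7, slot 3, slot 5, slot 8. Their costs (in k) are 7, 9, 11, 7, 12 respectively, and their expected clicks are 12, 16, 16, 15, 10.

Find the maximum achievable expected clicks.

Allowing fractional choices, the relaxed optimum would be about 39.6, but ad slots are indivisible.
slot 7 + slot 3: cost 9 + 11 = 20 ≤ 21, expected clicks 16 + 16 = 32.
slot 7 + slot 5: cost 9 + 7 = 16 ≤ 21, expected clicks 16 + 15 = 31.
Best is slot 7 and slot 3 with total expected clicks 32.

32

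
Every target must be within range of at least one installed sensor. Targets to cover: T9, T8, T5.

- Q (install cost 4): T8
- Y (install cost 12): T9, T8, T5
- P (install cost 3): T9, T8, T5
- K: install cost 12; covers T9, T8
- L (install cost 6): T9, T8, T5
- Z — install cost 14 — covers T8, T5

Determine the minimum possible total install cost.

3

P alone covers T9, T8, T5 — every target.
Total install cost: 3.
No cover costs less than 3.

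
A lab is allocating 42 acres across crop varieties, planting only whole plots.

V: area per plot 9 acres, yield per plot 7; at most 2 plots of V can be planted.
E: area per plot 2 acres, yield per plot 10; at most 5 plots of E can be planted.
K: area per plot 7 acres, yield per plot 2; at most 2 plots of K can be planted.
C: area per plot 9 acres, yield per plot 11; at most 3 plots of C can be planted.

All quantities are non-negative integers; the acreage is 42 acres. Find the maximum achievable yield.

Take 5×E and 3×C: area 37 ≤ 42, yield 5·10 + 3·11 = 83.
E has the best ratio (10/2) and is taken to its limit of 5; remaining capacity is filled optimally with the others.

83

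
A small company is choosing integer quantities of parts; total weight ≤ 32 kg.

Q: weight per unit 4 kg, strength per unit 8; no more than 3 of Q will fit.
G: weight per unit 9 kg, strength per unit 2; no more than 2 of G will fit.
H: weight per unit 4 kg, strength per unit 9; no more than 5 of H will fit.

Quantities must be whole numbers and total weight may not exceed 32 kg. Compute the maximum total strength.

3×Q and 5×H: weight 32 ≤ 32, strength 3·8 + 5·9 = 69.
2×Q and 5×H: weight 28 ≤ 32, strength 2·8 + 5·9 = 61.
Best is 69.

69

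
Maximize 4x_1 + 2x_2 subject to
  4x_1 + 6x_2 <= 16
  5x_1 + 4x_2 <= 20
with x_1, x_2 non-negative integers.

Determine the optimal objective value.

(x_1,x_2)=(4,0): 4·4+6·0=16≤16, 5·4+4·0=20≤20, objective 16.
(x_1,x_2)=(3,0): 4·3+6·0=12≤16, 5·3+4·0=15≤20, objective 12.
The best lattice point is (4,0), giving 16.

16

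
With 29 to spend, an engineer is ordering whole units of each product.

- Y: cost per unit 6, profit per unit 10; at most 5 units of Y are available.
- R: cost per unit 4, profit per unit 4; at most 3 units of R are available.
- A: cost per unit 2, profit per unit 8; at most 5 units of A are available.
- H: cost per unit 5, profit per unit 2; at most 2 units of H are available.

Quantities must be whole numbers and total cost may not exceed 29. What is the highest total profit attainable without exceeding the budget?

70

This is a bounded integer knapsack.
A has the best ratio (8/2); taking only A gives at most 5×8 = 40 (stopped by the supply cap of 5).
Mixing does better — 3×Y and 5×A: cost 28 ≤ 29, profit 3·10 + 5·8 = 70.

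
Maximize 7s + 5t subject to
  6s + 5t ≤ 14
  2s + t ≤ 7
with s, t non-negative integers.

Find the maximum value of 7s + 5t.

14

Relaxing integrality, the LP optimum is 16.33 at (s,t) = (2.33, 0), which is not an integer point.
(s,t)=(2,0) is feasible, giving 14.
(s,t)=(1,1) is feasible, giving 12.
No feasible integer point exceeds 14.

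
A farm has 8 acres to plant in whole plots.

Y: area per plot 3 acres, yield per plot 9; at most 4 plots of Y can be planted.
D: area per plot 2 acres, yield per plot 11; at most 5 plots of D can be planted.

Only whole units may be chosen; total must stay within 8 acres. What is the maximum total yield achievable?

44

4×D: area 8 ≤ 8, yield 4·11 = 44.
3×D: area 6 ≤ 8, yield 3·11 = 33.
Best is 44.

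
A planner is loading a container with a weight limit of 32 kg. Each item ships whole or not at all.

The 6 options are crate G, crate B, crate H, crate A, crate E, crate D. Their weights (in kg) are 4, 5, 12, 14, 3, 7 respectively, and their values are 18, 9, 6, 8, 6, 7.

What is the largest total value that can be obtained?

This is a 0-1 knapsack instance.
Allowing fractional choices, the relaxed optimum would be about 47.4, but items are indivisible.
crate G + crate B + crate A + crate E: weight 4 + 5 + 14 + 3 = 26 ≤ 32, value 18 + 9 + 8 + 6 = 41.
crate G + crate B + crate H + crate E + crate D: weight 4 + 5 + 12 + 3 + 7 = 31 ≤ 32, value 18 + 9 + 6 + 6 + 7 = 46.
crate G + crate B + crate A + crate D: weight 4 + 5 + 14 + 7 = 30 ≤ 32, value 18 + 9 + 8 + 7 = 42.
Best is crate G, crate B, crate H, crate E, and crate D with total value 46.

46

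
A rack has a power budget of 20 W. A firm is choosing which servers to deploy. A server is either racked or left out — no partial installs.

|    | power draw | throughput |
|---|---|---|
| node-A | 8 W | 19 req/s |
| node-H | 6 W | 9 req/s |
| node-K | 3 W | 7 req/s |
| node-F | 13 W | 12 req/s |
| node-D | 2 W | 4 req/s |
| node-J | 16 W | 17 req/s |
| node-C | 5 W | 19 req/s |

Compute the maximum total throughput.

49

Allowing fractional choices, the relaxed optimum would be about 52.0, but servers are indivisible.
node-A + node-K + node-D + node-C: power draw 8 + 3 + 2 + 5 = 18 ≤ 20, throughput 19 + 7 + 4 + 19 = 49.
node-A + node-H + node-C: power draw 8 + 6 + 5 = 19 ≤ 20, throughput 19 + 9 + 19 = 47.
node-A + node-K + node-C: power draw 8 + 3 + 5 = 16 ≤ 20, throughput 19 + 7 + 19 = 45.
Best is node-A, node-K, node-D, and node-C with total throughput 49.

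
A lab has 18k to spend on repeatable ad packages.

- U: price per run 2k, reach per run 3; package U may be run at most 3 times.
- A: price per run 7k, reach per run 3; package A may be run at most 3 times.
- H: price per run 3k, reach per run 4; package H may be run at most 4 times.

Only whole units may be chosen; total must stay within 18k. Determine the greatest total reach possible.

3×U and 4×H: price 18 ≤ 18, reach 3·3 + 4·4 = 25.
2×U and 4×H: price 16 ≤ 18, reach 2·3 + 4·4 = 22.
Best is 25.

25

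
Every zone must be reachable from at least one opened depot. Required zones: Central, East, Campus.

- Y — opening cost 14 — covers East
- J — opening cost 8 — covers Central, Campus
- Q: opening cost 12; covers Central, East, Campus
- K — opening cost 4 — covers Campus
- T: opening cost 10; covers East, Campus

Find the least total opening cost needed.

12

The greedy cost-per-new-zone heuristic would pick J and T for 18, but a cheaper cover exists.
Q alone covers Central, East, Campus — every zone.
Total opening cost: 12.
No cover costs less than 12.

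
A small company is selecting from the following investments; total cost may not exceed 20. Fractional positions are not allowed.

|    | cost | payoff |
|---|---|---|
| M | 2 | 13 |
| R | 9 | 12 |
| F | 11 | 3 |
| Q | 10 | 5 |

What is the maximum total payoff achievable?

This is an integer program with binary decision variables.
Allowing fractional choices, the relaxed optimum would be about 29.5, but investments are indivisible.
M + R: cost 2 + 9 = 11 ≤ 20, payoff 13 + 12 = 25.
R + Q: cost 9 + 10 = 19 ≤ 20, payoff 12 + 5 = 17.
M + Q: cost 2 + 10 = 12 ≤ 20, payoff 13 + 5 = 18.
Best is M and R with total payoff 25.

25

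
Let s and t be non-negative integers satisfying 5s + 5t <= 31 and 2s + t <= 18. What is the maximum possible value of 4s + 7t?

Relaxing integrality, the LP optimum is 43.40 at (s,t) = (0, 6.2), which is not an integer point.
(s,t)=(0,6): 5·0+5·6=30≤31, 2·0+1·6=6≤18, objective 42.
(s,t)=(1,5): 5·1+5·5=30≤31, 2·1+1·5=7≤18, objective 39.
(s,t)=(0,5): 5·0+5·5=25≤31, 2·0+1·5=5≤18, objective 35.
Maximum is 42 at (s,t)=(0,6).

42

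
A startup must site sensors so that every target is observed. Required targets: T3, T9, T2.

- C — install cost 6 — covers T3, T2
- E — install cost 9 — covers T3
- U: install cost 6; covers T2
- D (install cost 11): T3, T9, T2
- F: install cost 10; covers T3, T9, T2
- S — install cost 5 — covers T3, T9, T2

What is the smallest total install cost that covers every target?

S alone covers T3, T9, T2 — every target.
Total install cost: 5.
No cover costs less than 5.

5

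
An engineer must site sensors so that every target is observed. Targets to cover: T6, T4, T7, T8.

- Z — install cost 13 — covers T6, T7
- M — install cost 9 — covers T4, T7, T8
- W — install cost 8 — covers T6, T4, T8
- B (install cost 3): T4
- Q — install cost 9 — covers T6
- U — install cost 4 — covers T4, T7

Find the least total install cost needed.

Choose W and U: together they cover T6, T4, T7, T8 — every target.
Total install cost: 8 + 4 = 12.

12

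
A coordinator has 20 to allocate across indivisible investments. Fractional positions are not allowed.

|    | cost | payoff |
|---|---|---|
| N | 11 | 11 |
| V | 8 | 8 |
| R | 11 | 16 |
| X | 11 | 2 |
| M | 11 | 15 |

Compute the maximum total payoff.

24

V + M: cost 8 + 11 = 19 ≤ 20, payoff 8 + 15 = 23.
N + V: cost 11 + 8 = 19 ≤ 20, payoff 11 + 8 = 19.
V + R: cost 8 + 11 = 19 ≤ 20, payoff 8 + 16 = 24.
Best is V and R with total payoff 24.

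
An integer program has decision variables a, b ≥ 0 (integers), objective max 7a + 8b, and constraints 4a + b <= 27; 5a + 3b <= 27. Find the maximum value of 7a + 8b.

(a,b)=(0,9): 4·0+1·9=9≤27, 5·0+3·9=27≤27, objective 72.
(a,b)=(0,8): 4·0+1·8=8≤27, 5·0+3·8=24≤27, objective 64.
Maximum is 72 at (a,b)=(0,9).

72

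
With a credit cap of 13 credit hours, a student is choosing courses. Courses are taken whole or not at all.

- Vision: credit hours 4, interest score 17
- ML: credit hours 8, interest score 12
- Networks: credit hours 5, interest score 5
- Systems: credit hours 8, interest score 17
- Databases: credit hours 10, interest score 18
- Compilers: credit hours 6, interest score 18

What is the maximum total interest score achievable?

Allowing fractional choices, the relaxed optimum would be about 41.4, but courses are indivisible.
Vision + Systems: credit hours 4 + 8 = 12 ≤ 13, interest score 17 + 17 = 34.
Vision + Compilers: credit hours 4 + 6 = 10 ≤ 13, interest score 17 + 18 = 35.
Best is Vision and Compilers with total interest score 35.

35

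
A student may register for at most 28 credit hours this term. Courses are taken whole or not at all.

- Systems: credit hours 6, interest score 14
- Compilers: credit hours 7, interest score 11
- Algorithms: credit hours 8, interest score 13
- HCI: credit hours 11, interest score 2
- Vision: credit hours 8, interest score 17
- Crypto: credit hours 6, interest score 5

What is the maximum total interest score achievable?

49

Systems + Algorithms + Vision + Crypto: credit hours 6 + 8 + 8 + 6 = 28 ≤ 28, interest score 14 + 13 + 17 + 5 = 49.
Systems + Compilers + Vision + Crypto: credit hours 6 + 7 + 8 + 6 = 27 ≤ 28, interest score 14 + 11 + 17 + 5 = 47.
Best is Systems, Algorithms, Vision, and Crypto with total interest score 49.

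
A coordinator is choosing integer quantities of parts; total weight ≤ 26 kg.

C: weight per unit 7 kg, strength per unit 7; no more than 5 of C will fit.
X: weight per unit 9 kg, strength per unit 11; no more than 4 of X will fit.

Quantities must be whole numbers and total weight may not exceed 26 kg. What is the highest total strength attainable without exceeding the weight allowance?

2×C and 1×X: weight 23 ≤ 26, strength 2·7 + 1·11 = 25.
1×C and 2×X: weight 25 ≤ 26, strength 1·7 + 2·11 = 29.
Best is 29.

29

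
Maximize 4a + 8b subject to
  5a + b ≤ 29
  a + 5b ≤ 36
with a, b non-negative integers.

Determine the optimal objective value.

64

The continuous relaxation peaks at (4.54, 6.29) with value 68.50; rounding to a feasible lattice point costs some objective.
(a,b)=(4,6): 5·4+1·6=26≤29, 1·4+5·6=34≤36, objective 64.
(a,b)=(3,6): 5·3+1·6=21≤29, 1·3+5·6=33≤36, objective 60.
(a,b)=(4,5): 5·4+1·5=25≤29, 1·4+5·5=29≤36, objective 56.
(a,b)=(3,5): 5·3+1·5=20≤29, 1·3+5·5=28≤36, objective 52.
No feasible integer point exceeds 64.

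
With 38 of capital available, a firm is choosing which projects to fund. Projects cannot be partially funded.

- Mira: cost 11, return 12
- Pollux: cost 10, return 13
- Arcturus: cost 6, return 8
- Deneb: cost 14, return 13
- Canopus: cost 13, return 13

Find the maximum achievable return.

This is a 0-1 knapsack instance.
Take Pollux, Deneb, and Canopus: cost 10 + 14 + 13 = 37 ≤ 38, return 13 + 13 + 13 = 39.
No other feasible combination does better.

39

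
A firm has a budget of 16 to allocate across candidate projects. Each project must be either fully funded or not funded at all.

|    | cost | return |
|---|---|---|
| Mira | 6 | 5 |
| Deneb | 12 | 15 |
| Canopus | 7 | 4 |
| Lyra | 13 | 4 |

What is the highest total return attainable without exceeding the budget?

Take Deneb: cost 12 ≤ 16, return 15.
No other feasible combination does better.

15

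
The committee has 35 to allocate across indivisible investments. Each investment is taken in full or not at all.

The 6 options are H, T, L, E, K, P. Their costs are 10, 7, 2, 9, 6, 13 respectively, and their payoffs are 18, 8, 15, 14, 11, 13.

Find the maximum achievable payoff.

66

H + L + E + P: cost 10 + 2 + 9 + 13 = 34 ≤ 35, payoff 18 + 15 + 14 + 13 = 60.
H + T + L + E + K: cost 10 + 7 + 2 + 9 + 6 = 34 ≤ 35, payoff 18 + 8 + 15 + 14 + 11 = 66.
Best is H, T, L, E, and K with total payoff 66.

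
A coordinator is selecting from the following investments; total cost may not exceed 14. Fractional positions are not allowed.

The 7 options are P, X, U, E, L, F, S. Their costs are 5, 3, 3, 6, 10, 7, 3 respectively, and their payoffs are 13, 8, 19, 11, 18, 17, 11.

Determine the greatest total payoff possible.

U + F + S: cost 3 + 7 + 3 = 13 ≤ 14, payoff 19 + 17 + 11 = 47.
P + X + U + S: cost 5 + 3 + 3 + 3 = 14 ≤ 14, payoff 13 + 8 + 19 + 11 = 51.
X + U + F: cost 3 + 3 + 7 = 13 ≤ 14, payoff 8 + 19 + 17 = 44.
Best is P, X, U, and S with total payoff 51.

51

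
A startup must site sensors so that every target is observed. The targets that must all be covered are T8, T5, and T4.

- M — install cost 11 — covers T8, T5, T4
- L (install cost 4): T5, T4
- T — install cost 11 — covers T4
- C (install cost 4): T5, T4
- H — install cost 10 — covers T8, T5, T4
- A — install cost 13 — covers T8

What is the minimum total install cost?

10

This is an integer covering problem.
H alone covers T8, T5, T4 — every target.
Total install cost: 10.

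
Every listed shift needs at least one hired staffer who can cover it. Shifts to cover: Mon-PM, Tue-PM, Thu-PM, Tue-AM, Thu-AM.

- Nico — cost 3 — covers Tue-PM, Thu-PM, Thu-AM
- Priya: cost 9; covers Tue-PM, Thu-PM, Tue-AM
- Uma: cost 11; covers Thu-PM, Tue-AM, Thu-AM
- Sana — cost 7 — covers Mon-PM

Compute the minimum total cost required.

This is an integer covering problem.
Choose Nico, Priya, and Sana: together they cover Mon-PM, Tue-PM, Thu-PM, Tue-AM, Thu-AM — every shift.
Total cost: 3 + 9 + 7 = 19.
No cover costs less than 19.

19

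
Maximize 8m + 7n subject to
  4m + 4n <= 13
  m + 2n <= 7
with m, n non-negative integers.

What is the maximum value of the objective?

Relaxing integrality, the LP optimum is 26.00 at (m,n) = (3.25, 0), which is not an integer point.
(m,n)=(3,0): 4·3+4·0=12≤13, 1·3+2·0=3≤7, objective 24.
(m,n)=(2,1): 4·2+4·1=12≤13, 1·2+2·1=4≤7, objective 23.
(m,n)=(2,0): 4·2+4·0=8≤13, 1·2+2·0=2≤7, objective 16.
The best lattice point is (3,0), giving 24.

24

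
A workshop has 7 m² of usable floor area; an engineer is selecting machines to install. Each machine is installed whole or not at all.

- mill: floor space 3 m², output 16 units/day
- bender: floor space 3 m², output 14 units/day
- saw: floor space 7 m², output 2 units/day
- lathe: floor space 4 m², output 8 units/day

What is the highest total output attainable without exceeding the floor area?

30

This is an integer program with binary decision variables.
Take mill and bender: floor space 3 + 3 = 6 ≤ 7, output 16 + 14 = 30.
No other feasible combination does better.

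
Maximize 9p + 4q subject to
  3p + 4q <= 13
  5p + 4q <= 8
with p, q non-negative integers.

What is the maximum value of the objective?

9

(p,q)=(1,0) is feasible, giving 9.
(p,q)=(0,1) is feasible, giving 4.
(p,q)=(0,0) is feasible, giving 0.
The best lattice point is (1,0), giving 9.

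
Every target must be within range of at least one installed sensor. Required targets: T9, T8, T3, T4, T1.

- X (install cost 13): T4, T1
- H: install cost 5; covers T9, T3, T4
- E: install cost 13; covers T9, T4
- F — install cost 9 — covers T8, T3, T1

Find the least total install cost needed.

14

Choose H and F: together they cover T9, T8, T3, T4, T1 — every target.
Total install cost: 5 + 9 = 14.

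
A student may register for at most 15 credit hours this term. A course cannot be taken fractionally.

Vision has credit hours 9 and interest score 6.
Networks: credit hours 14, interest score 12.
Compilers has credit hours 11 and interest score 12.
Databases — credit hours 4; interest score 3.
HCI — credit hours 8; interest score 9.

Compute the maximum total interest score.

This is an integer program with binary decision variables.
Allowing fractional choices, the relaxed optimum would be about 16.6, but courses are indivisible.
Compilers: credit hours 11 ≤ 15, interest score 12.
Compilers + Databases: credit hours 11 + 4 = 15 ≤ 15, interest score 12 + 3 = 15.
Best is Compilers and Databases with total interest score 15.

15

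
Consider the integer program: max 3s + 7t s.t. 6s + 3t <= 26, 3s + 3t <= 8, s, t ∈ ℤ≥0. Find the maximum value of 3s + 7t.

The continuous relaxation peaks at (0, 2.67) with value 18.67; rounding to a feasible lattice point costs some objective.
(s,t)=(0,2): 6·0+3·2=6≤26, 3·0+3·2=6≤8, objective 14.
(s,t)=(1,1): 6·1+3·1=9≤26, 3·1+3·1=6≤8, objective 10.
(s,t)=(0,1): 6·0+3·1=3≤26, 3·0+3·1=3≤8, objective 7.
Maximum is 14 at (s,t)=(0,2).

14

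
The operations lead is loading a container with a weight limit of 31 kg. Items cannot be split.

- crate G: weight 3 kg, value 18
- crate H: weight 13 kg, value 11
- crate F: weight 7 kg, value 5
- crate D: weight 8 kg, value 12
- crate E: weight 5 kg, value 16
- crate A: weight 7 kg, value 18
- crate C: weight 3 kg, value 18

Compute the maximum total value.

Take crate G, crate D, crate E, crate A, and crate C: weight 3 + 8 + 5 + 7 + 3 = 26 ≤ 31, value 18 + 12 + 16 + 18 + 18 = 82.
No other feasible combination does better.

82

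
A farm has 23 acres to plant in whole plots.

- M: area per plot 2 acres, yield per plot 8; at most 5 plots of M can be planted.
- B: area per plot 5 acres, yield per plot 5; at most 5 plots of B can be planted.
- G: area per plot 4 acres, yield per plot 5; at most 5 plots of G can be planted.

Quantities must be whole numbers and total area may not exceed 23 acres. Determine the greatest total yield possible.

This is a bounded integer knapsack.
5×M, 1×B, and 2×G: area 23 ≤ 23, yield 5·8 + 1·5 + 2·5 = 55.
5×M and 3×G: area 22 ≤ 23, yield 5·8 + 3·5 = 55.
Best is 55.

55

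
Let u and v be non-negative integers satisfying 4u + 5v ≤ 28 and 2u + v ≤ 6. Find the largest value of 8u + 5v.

28

(u,v)=(1,4) is feasible, giving 28.
(u,v)=(0,5) is feasible, giving 25.
Maximum is 28 at (u,v)=(1,4).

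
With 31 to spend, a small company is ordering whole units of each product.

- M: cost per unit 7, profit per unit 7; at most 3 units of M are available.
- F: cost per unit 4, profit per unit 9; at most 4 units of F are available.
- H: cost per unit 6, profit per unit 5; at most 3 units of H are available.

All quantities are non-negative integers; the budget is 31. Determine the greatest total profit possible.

F has the best ratio (9/4); taking only F gives at most 4×9 = 36 (stopped by the supply cap of 4).
Mixing does better — 2×M and 4×F: cost 30 ≤ 31, profit 2·7 + 4·9 = 50.

50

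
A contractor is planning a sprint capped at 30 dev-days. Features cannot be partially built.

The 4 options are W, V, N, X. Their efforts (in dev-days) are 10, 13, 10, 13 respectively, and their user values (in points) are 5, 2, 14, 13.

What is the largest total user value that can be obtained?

Allowing fractional choices, the relaxed optimum would be about 30.5, but features are indivisible.
N + X: effort 10 + 13 = 23 ≤ 30, user value 14 + 13 = 27.
W + N: effort 10 + 10 = 20 ≤ 30, user value 5 + 14 = 19.
Best is N and X with total user value 27.

27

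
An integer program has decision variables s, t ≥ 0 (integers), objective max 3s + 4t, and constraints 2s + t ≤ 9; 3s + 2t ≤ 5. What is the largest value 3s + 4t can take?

8

Relaxing integrality, the LP optimum is 10.00 at (s,t) = (0, 2.5), which is not an integer point.
(s,t)=(0,2): 2·0+1·2=2≤9, 3·0+2·2=4≤5, objective 8.
(s,t)=(1,1): 2·1+1·1=3≤9, 3·1+2·1=5≤5, objective 7.
No feasible integer point exceeds 8.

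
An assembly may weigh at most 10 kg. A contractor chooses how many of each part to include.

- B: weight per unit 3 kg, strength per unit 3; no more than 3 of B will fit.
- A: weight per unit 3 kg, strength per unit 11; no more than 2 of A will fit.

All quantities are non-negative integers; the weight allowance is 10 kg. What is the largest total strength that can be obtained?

2×A: weight 6 ≤ 10, strength 2·11 = 22.
1×B and 2×A: weight 9 ≤ 10, strength 1·3 + 2·11 = 25.
Best is 25.

25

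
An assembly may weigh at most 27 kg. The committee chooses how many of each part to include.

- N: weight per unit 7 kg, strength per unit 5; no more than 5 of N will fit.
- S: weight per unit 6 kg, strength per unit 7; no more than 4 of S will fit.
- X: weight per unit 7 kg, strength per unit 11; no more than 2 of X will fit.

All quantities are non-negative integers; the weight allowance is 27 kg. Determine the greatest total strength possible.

1×N, 1×S, and 2×X: weight 27 ≤ 27, strength 1·5 + 1·7 + 2·11 = 34.
2×S and 2×X: weight 26 ≤ 27, strength 2·7 + 2·11 = 36.
Best is 36.

36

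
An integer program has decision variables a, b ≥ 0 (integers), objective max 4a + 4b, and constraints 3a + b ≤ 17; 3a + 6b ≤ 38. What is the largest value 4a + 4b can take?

Relaxing integrality, the LP optimum is 33.87 at (a,b) = (4.27, 4.2), which is not an integer point.
(a,b)=(4,4): 3·4+1·4=16≤17, 3·4+6·4=36≤38, objective 32.
(a,b)=(3,4): 3·3+1·4=13≤17, 3·3+6·4=33≤38, objective 28.
(a,b)=(4,3): 3·4+1·3=15≤17, 3·4+6·3=30≤38, objective 28.
(a,b)=(3,3): 3·3+1·3=12≤17, 3·3+6·3=27≤38, objective 24.
No feasible integer point exceeds 32.

32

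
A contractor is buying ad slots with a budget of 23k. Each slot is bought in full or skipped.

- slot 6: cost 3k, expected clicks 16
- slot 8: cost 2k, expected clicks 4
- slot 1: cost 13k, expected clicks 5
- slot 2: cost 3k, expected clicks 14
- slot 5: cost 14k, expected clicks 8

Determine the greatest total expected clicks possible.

42

Allowing fractional choices, the relaxed optimum would be about 42.4, but ad slots are indivisible.
slot 6 + slot 8 + slot 2 + slot 5: cost 3 + 2 + 3 + 14 = 22 ≤ 23, expected clicks 16 + 4 + 14 + 8 = 42.
slot 6 + slot 8 + slot 1 + slot 2: cost 3 + 2 + 13 + 3 = 21 ≤ 23, expected clicks 16 + 4 + 5 + 14 = 39.
Best is slot 6, slot 8, slot 2, and slot 5 with total expected clicks 42.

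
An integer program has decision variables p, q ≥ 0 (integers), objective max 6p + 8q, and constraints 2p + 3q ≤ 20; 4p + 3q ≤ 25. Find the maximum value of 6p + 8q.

54

Relaxing integrality, the LP optimum is 55.00 at (p,q) = (2.5, 5), which is not an integer point.
(p,q)=(1,6): 2·1+3·6=20≤20, 4·1+3·6=22≤25, objective 54.
(p,q)=(2,5): 2·2+3·5=19≤20, 4·2+3·5=23≤25, objective 52.
The best lattice point is (1,6), giving 54.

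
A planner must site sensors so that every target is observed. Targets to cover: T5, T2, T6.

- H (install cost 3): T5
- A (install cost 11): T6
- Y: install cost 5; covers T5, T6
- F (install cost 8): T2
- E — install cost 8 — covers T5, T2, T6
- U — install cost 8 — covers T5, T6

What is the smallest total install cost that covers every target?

E alone covers T5, T2, T6 — every target.
Total install cost: 8.

8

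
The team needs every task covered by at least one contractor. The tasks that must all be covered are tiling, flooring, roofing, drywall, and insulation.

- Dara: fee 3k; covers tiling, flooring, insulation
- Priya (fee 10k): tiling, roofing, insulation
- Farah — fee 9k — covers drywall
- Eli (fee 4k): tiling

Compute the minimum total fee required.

Choose Dara, Priya, and Farah: together they cover tiling, flooring, roofing, drywall, insulation — every task.
Total fee: 3 + 10 + 9 = 22.
No cover costs less than 22.

22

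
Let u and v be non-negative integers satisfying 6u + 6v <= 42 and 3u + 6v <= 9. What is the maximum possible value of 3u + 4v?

9

(u,v)=(3,0): 6·3+6·0=18≤42, 3·3+6·0=9≤9, objective 9.
(u,v)=(2,0): 6·2+6·0=12≤42, 3·2+6·0=6≤9, objective 6.
No feasible integer point exceeds 9.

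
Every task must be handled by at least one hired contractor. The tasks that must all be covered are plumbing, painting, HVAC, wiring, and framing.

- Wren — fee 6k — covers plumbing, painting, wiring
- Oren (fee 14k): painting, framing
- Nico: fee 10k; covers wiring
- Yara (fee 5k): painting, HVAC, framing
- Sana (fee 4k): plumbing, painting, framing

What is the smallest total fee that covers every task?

11

This is an integer covering problem.
The greedy cost-per-new-task heuristic would pick Sana, Yara, and Wren for 15, but a cheaper cover exists.
Choose Wren and Yara: together they cover plumbing, painting, HVAC, wiring, framing — every task.
Total fee: 6 + 5 = 11.
No cover costs less than 11.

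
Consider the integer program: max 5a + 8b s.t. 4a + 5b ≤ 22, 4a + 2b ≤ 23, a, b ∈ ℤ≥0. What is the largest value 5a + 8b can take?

Relaxing integrality, the LP optimum is 35.20 at (a,b) = (0, 4.4), which is not an integer point.
(a,b)=(0,4): 4·0+5·4=20≤22, 4·0+2·4=8≤23, objective 32.
(a,b)=(1,3): 4·1+5·3=19≤22, 4·1+2·3=10≤23, objective 29.
(a,b)=(0,3): 4·0+5·3=15≤22, 4·0+2·3=6≤23, objective 24.
Maximum is 32 at (a,b)=(0,4).

32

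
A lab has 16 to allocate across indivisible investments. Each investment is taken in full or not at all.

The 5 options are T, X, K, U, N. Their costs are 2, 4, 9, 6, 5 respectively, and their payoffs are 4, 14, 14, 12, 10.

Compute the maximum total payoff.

Take X, U, and N: cost 4 + 6 + 5 = 15 ≤ 16, payoff 14 + 12 + 10 = 36.
No other feasible combination does better.

36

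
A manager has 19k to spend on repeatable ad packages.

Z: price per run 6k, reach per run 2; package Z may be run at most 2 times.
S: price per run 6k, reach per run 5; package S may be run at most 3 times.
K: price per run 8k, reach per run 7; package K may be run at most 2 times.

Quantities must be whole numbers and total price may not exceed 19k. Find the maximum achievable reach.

This is a bounded integer knapsack.
K has the best ratio (7/8); taking only K gives at most 2×7 = 14 (stopped by the price limit).
Mixing does better — 3×S: price 18 ≤ 19, reach 3·5 = 15.

15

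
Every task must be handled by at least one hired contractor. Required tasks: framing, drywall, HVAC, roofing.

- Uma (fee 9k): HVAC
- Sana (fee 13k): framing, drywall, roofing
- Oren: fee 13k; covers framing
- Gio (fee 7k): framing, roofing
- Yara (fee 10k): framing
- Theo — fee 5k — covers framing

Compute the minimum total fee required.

22

The greedy cost-per-new-task heuristic would pick Gio, Uma, and Sana for 29, but a cheaper cover exists.
Choose Uma and Sana: together they cover framing, drywall, HVAC, roofing — every task.
Total fee: 9 + 13 = 22.
No cover costs less than 22.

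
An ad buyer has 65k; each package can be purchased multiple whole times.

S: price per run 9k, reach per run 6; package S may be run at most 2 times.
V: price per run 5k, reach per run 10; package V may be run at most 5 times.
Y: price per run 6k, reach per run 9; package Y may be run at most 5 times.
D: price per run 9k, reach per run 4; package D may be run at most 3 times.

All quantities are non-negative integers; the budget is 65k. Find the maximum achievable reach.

101

1×S, 5×V, and 5×Y: price 64 ≤ 65, reach 1·6 + 5·10 + 5·9 = 101.
5×V, 5×Y, and 1×D: price 64 ≤ 65, reach 5·10 + 5·9 + 1·4 = 99.
Best is 101.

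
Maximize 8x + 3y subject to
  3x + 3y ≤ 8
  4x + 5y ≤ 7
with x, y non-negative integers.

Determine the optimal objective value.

8

(x,y)=(1,0): 3·1+3·0=3≤8, 4·1+5·0=4≤7, objective 8.
(x,y)=(0,1): 3·0+3·1=3≤8, 4·0+5·1=5≤7, objective 3.
The best lattice point is (1,0), giving 8.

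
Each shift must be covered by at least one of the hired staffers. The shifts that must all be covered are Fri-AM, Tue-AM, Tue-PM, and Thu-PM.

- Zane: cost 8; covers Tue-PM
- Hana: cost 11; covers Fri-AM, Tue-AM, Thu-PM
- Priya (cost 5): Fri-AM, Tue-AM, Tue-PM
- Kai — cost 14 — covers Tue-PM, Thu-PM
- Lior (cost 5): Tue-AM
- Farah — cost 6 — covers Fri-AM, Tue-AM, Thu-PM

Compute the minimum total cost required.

This is a weighted set-cover instance.
Choose Priya and Farah: together they cover Fri-AM, Tue-AM, Tue-PM, Thu-PM — every shift.
Total cost: 5 + 6 = 11.
No cover costs less than 11.

11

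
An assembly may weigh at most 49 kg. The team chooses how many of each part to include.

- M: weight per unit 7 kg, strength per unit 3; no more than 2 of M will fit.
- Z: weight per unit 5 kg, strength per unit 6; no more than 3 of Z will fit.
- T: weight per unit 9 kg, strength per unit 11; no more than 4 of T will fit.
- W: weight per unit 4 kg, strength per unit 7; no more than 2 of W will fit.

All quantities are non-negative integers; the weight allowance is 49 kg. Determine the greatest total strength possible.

Take 1×Z, 4×T, and 2×W: weight 49 ≤ 49, strength 1·6 + 4·11 + 2·7 = 64.
W has the best ratio (7/4) and is taken to its limit of 2; remaining capacity is filled optimally with the others.

64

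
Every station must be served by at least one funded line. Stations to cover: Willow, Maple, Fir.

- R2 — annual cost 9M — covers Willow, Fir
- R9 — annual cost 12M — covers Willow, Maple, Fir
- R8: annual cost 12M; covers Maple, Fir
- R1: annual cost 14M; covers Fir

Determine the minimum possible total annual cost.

12

R9 alone covers Willow, Maple, Fir — every station.
Total annual cost: 12.
No cover costs less than 12.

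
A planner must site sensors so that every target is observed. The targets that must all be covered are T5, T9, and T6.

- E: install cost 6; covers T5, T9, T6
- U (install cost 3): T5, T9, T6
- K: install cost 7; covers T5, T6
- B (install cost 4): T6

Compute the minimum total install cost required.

3

U alone covers T5, T9, T6 — every target.
Total install cost: 3.
No cover costs less than 3.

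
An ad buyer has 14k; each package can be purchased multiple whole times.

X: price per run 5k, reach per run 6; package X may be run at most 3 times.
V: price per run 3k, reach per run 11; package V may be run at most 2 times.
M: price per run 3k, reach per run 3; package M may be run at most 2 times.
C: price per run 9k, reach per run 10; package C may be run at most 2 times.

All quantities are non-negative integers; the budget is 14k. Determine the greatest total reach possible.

V has the best ratio (11/3); taking only V gives at most 2×11 = 22 (stopped by the supply cap of 2).
Mixing does better — 1×X, 2×V, and 1×M: price 14 ≤ 14, reach 1·6 + 2·11 + 1·3 = 31.

31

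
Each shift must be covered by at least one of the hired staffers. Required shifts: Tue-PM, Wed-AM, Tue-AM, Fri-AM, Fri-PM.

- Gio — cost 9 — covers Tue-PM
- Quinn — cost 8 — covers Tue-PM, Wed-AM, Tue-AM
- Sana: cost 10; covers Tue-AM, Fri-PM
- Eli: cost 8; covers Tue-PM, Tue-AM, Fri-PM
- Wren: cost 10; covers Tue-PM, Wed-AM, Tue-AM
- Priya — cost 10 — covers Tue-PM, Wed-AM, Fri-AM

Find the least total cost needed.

This is a weighted set-cover instance.
The greedy cost-per-new-shift heuristic would pick Quinn, Eli, and Priya for 26, but a cheaper cover exists.
Choose Eli and Priya: together they cover Tue-PM, Wed-AM, Tue-AM, Fri-AM, Fri-PM — every shift.
Total cost: 8 + 10 = 18.
No cover costs less than 18.

18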